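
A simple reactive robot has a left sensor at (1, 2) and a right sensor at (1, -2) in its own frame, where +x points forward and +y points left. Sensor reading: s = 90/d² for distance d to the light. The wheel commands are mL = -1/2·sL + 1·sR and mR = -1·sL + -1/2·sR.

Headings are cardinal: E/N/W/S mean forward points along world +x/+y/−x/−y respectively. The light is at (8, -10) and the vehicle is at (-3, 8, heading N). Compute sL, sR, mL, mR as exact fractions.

left sensor world pos  = (-5, 9); dL² = 530
right sensor world pos = (-1, 9); dR² = 442
sL = 90/530 = 9/53
sR = 90/442 = 45/221
mL = -1/2·sL + 1·sR = 2781/23426
mR = -1·sL + -1/2·sR = -6363/23426

9/53 45/221 2781/23426 -6363/23426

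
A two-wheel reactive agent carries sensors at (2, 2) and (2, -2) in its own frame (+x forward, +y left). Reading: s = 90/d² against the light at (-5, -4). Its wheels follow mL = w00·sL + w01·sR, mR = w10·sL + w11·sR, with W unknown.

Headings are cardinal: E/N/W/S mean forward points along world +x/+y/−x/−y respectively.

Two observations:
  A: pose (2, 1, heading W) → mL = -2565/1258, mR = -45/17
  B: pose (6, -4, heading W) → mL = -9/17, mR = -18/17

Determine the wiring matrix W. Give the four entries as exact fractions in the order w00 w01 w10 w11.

-1 1/2 -1 0

obs A: pose=(2,1,W) → sL=45/17, sR=45/37, mL=-2565/1258, mR=-45/17
obs B: pose=(6,-4,W) → sL=18/17, sR=18/17, mL=-9/17, mR=-18/17
sensor matrix S = [[45/17, 45/37], [18/17, 18/17]]; det S = 16200/10693
solve [mL_A; mL_B] = S·[w00; w01] and [mR_A; mR_B] = S·[w10; w11]:
  w00 = -1, w01 = 1/2, w10 = -1, w11 = 0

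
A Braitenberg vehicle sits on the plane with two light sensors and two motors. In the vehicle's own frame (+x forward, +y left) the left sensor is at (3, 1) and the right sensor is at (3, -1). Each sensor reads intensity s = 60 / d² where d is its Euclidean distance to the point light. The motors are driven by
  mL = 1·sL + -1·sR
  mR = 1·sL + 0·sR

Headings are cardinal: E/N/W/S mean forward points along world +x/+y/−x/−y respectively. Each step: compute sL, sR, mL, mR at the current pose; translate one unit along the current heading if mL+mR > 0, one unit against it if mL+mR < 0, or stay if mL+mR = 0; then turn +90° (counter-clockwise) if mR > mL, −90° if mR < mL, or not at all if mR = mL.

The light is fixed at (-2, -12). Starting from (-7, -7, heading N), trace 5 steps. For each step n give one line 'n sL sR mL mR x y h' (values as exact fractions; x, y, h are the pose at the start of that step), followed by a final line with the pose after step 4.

0 3/5 3/4 -3/20 3/5 -7 -7 N
1 60/89 60/113 1440/10057 60/89 -7 -6 W
2 30/17 30/29 360/493 30/17 -8 -6 S
3 4/3 12/5 -16/15 4/3 -8 -7 E
4 3/5 3/4 -3/20 3/5 -7 -7 N
final -7 -6 W

n=0: pose=(-7,-7,N); sL=3/5, sR=3/4; mL=-3/20, mR=3/5; mL+mR=9/20 → advance +1; mR−mL=3/4 → turn +1·90°
n=1: pose=(-7,-6,W); sL=60/89, sR=60/113; mL=1440/10057, mR=60/89; mL+mR=8220/10057 → advance +1; mR−mL=60/113 → turn +1·90°
n=2: pose=(-8,-6,S); sL=30/17, sR=30/29; mL=360/493, mR=30/17; mL+mR=1230/493 → advance +1; mR−mL=30/29 → turn +1·90°
n=3: pose=(-8,-7,E); sL=4/3, sR=12/5; mL=-16/15, mR=4/3; mL+mR=4/15 → advance +1; mR−mL=12/5 → turn +1·90°
n=4: pose=(-7,-7,N); sL=3/5, sR=3/4; mL=-3/20, mR=3/5; mL+mR=9/20 → advance +1; mR−mL=3/4 → turn +1·90°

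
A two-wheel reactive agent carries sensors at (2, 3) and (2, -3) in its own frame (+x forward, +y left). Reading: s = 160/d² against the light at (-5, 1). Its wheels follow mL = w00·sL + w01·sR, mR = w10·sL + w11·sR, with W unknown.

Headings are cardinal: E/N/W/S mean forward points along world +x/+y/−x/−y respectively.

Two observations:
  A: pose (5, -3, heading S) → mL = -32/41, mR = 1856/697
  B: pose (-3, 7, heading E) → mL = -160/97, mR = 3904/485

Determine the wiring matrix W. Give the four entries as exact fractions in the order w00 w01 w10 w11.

obs A: pose=(5,-3,S) → sL=32/41, sR=32/17, mL=-32/41, mR=1856/697
obs B: pose=(-3,7,E) → sL=160/97, sR=32/5, mL=-160/97, mR=3904/485
sensor matrix S = [[32/41, 32/17], [160/97, 32/5]]; det S = 638976/338045
solve [mL_A; mL_B] = S·[w00; w01] and [mR_A; mR_B] = S·[w10; w11]:
  w00 = -1, w01 = 0, w10 = 1, w11 = 1

-1 0 1 1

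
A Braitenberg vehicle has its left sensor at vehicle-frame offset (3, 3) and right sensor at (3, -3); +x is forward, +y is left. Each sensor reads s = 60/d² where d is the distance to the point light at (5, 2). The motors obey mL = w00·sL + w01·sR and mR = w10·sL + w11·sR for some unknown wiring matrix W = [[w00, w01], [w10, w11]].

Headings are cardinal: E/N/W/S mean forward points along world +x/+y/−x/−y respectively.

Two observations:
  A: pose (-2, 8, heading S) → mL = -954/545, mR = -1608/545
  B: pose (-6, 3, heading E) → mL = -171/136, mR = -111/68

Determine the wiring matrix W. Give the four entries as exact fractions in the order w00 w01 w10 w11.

obs A: pose=(-2,8,S) → sL=12/5, sR=60/109, mL=-954/545, mR=-1608/545
obs B: pose=(-6,3,E) → sL=3/4, sR=15/17, mL=-171/136, mR=-111/68
sensor matrix S = [[12/5, 60/109], [3/4, 15/17]]; det S = 3159/1853
solve [mL_A; mL_B] = S·[w00; w01] and [mR_A; mR_B] = S·[w10; w11]:
  w00 = -1/2, w01 = -1, w10 = -1, w11 = -1

-1/2 -1 -1 -1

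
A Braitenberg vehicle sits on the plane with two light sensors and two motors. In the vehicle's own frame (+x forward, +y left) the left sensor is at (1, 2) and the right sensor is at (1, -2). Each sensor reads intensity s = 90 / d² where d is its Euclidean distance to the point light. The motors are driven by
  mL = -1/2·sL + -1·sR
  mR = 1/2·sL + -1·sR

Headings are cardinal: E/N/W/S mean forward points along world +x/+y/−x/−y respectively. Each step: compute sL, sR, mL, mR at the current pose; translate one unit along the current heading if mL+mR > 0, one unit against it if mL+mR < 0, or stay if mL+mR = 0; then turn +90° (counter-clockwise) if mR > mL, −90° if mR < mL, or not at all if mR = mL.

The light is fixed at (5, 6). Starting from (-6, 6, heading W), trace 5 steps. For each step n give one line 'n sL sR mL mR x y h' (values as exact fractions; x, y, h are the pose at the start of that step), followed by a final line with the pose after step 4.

0 45/74 45/74 -135/148 -45/148 -6 6 W
1 18/13 18/29 -495/377 27/377 -5 6 S
2 1 45/41 -131/82 -49/82 -5 7 E
3 90/173 18/17 -3879/2941 -2349/2941 -6 7 N
4 45/74 45/74 -135/148 -45/148 -6 6 W
final -5 6 S

n=0: pose=(-6,6,W); sL=45/74, sR=45/74; mL=-135/148, mR=-45/148; mL+mR=-45/37 → advance -1; mR−mL=45/74 → turn +1·90°
n=1: pose=(-5,6,S); sL=18/13, sR=18/29; mL=-495/377, mR=27/377; mL+mR=-36/29 → advance -1; mR−mL=18/13 → turn +1·90°
n=2: pose=(-5,7,E); sL=1, sR=45/41; mL=-131/82, mR=-49/82; mL+mR=-90/41 → advance -1; mR−mL=1 → turn +1·90°
n=3: pose=(-6,7,N); sL=90/173, sR=18/17; mL=-3879/2941, mR=-2349/2941; mL+mR=-36/17 → advance -1; mR−mL=90/173 → turn +1·90°
n=4: pose=(-6,6,W); sL=45/74, sR=45/74; mL=-135/148, mR=-45/148; mL+mR=-45/37 → advance -1; mR−mL=45/74 → turn +1·90°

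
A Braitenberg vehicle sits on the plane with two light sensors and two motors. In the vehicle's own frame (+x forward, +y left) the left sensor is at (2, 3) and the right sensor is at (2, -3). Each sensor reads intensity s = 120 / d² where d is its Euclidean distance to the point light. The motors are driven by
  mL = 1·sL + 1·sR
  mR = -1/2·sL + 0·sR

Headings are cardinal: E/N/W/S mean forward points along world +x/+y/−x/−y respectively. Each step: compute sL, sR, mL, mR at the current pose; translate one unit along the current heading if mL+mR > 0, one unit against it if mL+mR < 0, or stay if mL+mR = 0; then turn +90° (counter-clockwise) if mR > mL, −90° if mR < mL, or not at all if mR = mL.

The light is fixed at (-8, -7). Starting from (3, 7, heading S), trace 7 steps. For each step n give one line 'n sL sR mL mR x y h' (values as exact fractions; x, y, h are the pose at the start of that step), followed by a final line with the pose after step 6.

n=0: pose=(3,7,S); sL=6/17, sR=15/26; mL=411/442, mR=-3/17; mL+mR=333/442 → advance +1; mR−mL=-489/442 → turn -1·90°
n=1: pose=(3,6,W); sL=120/181, sR=120/337; mL=62160/60997, mR=-60/181; mL+mR=41940/60997 → advance +1; mR−mL=-82380/60997 → turn -1·90°
n=2: pose=(2,6,N); sL=60/137, sR=60/197; mL=20040/26989, mR=-30/137; mL+mR=14130/26989 → advance +1; mR−mL=-25950/26989 → turn -1·90°
n=3: pose=(2,7,E); sL=120/433, sR=24/53; mL=16752/22949, mR=-60/433; mL+mR=13572/22949 → advance +1; mR−mL=-19932/22949 → turn -1·90°
n=4: pose=(3,7,S); sL=6/17, sR=15/26; mL=411/442, mR=-3/17; mL+mR=333/442 → advance +1; mR−mL=-489/442 → turn -1·90°
n=5: pose=(3,6,W); sL=120/181, sR=120/337; mL=62160/60997, mR=-60/181; mL+mR=41940/60997 → advance +1; mR−mL=-82380/60997 → turn -1·90°
n=6: pose=(2,6,N); sL=60/137, sR=60/197; mL=20040/26989, mR=-30/137; mL+mR=14130/26989 → advance +1; mR−mL=-25950/26989 → turn -1·90°

0 6/17 15/26 411/442 -3/17 3 7 S
1 120/181 120/337 62160/60997 -60/181 3 6 W
2 60/137 60/197 20040/26989 -30/137 2 6 N
3 120/433 24/53 16752/22949 -60/433 2 7 E
4 6/17 15/26 411/442 -3/17 3 7 S
5 120/181 120/337 62160/60997 -60/181 3 6 W
6 60/137 60/197 20040/26989 -30/137 2 6 N
final 2 7 E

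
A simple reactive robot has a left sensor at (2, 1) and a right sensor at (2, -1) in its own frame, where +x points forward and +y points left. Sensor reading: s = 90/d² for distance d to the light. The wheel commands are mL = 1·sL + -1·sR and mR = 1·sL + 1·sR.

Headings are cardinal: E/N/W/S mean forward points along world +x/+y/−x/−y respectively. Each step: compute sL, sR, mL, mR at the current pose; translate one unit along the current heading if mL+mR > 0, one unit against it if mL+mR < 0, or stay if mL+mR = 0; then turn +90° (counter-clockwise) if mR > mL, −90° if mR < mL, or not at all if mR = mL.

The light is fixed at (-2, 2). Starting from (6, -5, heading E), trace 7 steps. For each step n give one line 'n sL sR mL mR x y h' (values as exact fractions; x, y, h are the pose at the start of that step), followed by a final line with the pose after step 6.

n=0: pose=(6,-5,E); sL=45/68, sR=45/82; mL=315/2788, mR=3375/2788; mL+mR=45/34 → advance +1; mR−mL=45/41 → turn +1·90°
n=1: pose=(7,-5,N); sL=90/89, sR=18/25; mL=648/2225, mR=3852/2225; mL+mR=180/89 → advance +1; mR−mL=36/25 → turn +1·90°
n=2: pose=(7,-4,W); sL=45/49, sR=45/37; mL=-540/1813, mR=3870/1813; mL+mR=90/49 → advance +1; mR−mL=90/37 → turn +1·90°
n=3: pose=(6,-4,S); sL=18/29, sR=90/113; mL=-576/3277, mR=4644/3277; mL+mR=36/29 → advance +1; mR−mL=180/113 → turn +1·90°
n=4: pose=(6,-5,E); sL=45/68, sR=45/82; mL=315/2788, mR=3375/2788; mL+mR=45/34 → advance +1; mR−mL=45/41 → turn +1·90°
n=5: pose=(7,-5,N); sL=90/89, sR=18/25; mL=648/2225, mR=3852/2225; mL+mR=180/89 → advance +1; mR−mL=36/25 → turn +1·90°
n=6: pose=(7,-4,W); sL=45/49, sR=45/37; mL=-540/1813, mR=3870/1813; mL+mR=90/49 → advance +1; mR−mL=90/37 → turn +1·90°

0 45/68 45/82 315/2788 3375/2788 6 -5 E
1 90/89 18/25 648/2225 3852/2225 7 -5 N
2 45/49 45/37 -540/1813 3870/1813 7 -4 W
3 18/29 90/113 -576/3277 4644/3277 6 -4 S
4 45/68 45/82 315/2788 3375/2788 6 -5 E
5 90/89 18/25 648/2225 3852/2225 7 -5 N
6 45/49 45/37 -540/1813 3870/1813 7 -4 W
final 6 -4 S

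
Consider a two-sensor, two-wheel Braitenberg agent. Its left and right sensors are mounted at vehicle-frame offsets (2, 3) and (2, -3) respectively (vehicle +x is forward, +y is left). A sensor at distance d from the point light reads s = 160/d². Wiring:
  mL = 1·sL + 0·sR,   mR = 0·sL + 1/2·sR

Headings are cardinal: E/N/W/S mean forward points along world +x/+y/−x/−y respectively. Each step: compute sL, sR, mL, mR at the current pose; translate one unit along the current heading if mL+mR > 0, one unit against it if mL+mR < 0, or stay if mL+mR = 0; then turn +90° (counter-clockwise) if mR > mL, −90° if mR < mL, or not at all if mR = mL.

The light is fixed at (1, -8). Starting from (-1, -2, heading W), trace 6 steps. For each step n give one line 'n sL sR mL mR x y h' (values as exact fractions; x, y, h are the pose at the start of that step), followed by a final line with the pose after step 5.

n=0: pose=(-1,-2,W); sL=32/5, sR=160/97; mL=32/5, mR=80/97; mL+mR=3504/485 → advance +1; mR−mL=-2704/485 → turn -1·90°
n=1: pose=(-2,-2,N); sL=8/5, sR=5/2; mL=8/5, mR=5/4; mL+mR=57/20 → advance +1; mR−mL=-7/20 → turn -1·90°
n=2: pose=(-2,-1,E); sL=160/101, sR=160/17; mL=160/101, mR=80/17; mL+mR=10800/1717 → advance +1; mR−mL=5360/1717 → turn +1·90°
n=3: pose=(-1,-1,N); sL=80/53, sR=80/41; mL=80/53, mR=40/41; mL+mR=5400/2173 → advance +1; mR−mL=-1160/2173 → turn -1·90°
n=4: pose=(-1,0,E); sL=160/121, sR=32/5; mL=160/121, mR=16/5; mL+mR=2736/605 → advance +1; mR−mL=1136/605 → turn +1·90°
n=5: pose=(0,0,N); sL=40/29, sR=20/13; mL=40/29, mR=10/13; mL+mR=810/377 → advance +1; mR−mL=-230/377 → turn -1·90°

0 32/5 160/97 32/5 80/97 -1 -2 W
1 8/5 5/2 8/5 5/4 -2 -2 N
2 160/101 160/17 160/101 80/17 -2 -1 E
3 80/53 80/41 80/53 40/41 -1 -1 N
4 160/121 32/5 160/121 16/5 -1 0 E
5 40/29 20/13 40/29 10/13 0 0 N
final 0 1 E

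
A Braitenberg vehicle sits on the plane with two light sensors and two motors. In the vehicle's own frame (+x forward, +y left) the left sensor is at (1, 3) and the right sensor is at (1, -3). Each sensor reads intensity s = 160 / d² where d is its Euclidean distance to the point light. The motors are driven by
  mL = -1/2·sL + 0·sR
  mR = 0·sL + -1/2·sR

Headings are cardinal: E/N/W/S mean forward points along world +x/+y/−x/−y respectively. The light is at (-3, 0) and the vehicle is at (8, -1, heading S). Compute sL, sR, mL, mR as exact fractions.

4/5 40/17 -2/5 -20/17

left sensor world pos  = (11, -2); dL² = 200
right sensor world pos = (5, -2); dR² = 68
sL = 160/200 = 4/5
sR = 160/68 = 40/17
mL = -1/2·sL + 0·sR = -2/5
mR = 0·sL + -1/2·sR = -20/17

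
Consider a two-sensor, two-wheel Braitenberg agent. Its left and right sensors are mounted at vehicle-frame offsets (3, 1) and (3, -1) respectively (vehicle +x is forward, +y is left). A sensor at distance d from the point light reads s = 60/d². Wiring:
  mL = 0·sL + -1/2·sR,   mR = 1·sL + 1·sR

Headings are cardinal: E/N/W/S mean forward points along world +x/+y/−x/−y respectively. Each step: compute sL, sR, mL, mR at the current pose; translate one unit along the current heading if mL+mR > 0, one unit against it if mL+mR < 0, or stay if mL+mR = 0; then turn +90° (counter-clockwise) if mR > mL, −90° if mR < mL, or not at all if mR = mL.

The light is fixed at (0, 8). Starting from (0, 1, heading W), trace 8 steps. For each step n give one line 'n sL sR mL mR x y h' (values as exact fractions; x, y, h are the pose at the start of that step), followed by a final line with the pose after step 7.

0 60/73 4/3 -2/3 472/219 0 1 W
1 3/5 15/26 -15/52 153/130 -1 1 S
2 60/53 12/17 -6/17 1656/901 -1 0 E
3 30/13 30/13 -15/13 60/13 0 0 N
4 60/73 4/3 -2/3 472/219 0 1 W
5 3/5 15/26 -15/52 153/130 -1 1 S
6 60/53 12/17 -6/17 1656/901 -1 0 E
7 30/13 30/13 -15/13 60/13 0 0 N
final 0 1 W

n=0: pose=(0,1,W); sL=60/73, sR=4/3; mL=-2/3, mR=472/219; mL+mR=326/219 → advance +1; mR−mL=206/73 → turn +1·90°
n=1: pose=(-1,1,S); sL=3/5, sR=15/26; mL=-15/52, mR=153/130; mL+mR=231/260 → advance +1; mR−mL=381/260 → turn +1·90°
n=2: pose=(-1,0,E); sL=60/53, sR=12/17; mL=-6/17, mR=1656/901; mL+mR=1338/901 → advance +1; mR−mL=1974/901 → turn +1·90°
n=3: pose=(0,0,N); sL=30/13, sR=30/13; mL=-15/13, mR=60/13; mL+mR=45/13 → advance +1; mR−mL=75/13 → turn +1·90°
n=4: pose=(0,1,W); sL=60/73, sR=4/3; mL=-2/3, mR=472/219; mL+mR=326/219 → advance +1; mR−mL=206/73 → turn +1·90°
n=5: pose=(-1,1,S); sL=3/5, sR=15/26; mL=-15/52, mR=153/130; mL+mR=231/260 → advance +1; mR−mL=381/260 → turn +1·90°
n=6: pose=(-1,0,E); sL=60/53, sR=12/17; mL=-6/17, mR=1656/901; mL+mR=1338/901 → advance +1; mR−mL=1974/901 → turn +1·90°
n=7: pose=(0,0,N); sL=30/13, sR=30/13; mL=-15/13, mR=60/13; mL+mR=45/13 → advance +1; mR−mL=75/13 → turn +1·90°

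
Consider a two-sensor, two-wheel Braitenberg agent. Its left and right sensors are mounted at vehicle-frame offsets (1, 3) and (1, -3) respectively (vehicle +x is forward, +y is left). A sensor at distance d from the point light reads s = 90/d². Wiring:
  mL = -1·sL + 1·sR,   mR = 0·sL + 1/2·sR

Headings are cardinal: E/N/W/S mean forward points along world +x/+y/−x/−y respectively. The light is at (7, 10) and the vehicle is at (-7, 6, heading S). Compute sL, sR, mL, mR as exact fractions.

left sensor world pos  = (-4, 5); dL² = 146
right sensor world pos = (-10, 5); dR² = 314
sL = 90/146 = 45/73
sR = 90/314 = 45/157
mL = -1·sL + 1·sR = -3780/11461
mR = 0·sL + 1/2·sR = 45/314

45/73 45/157 -3780/11461 45/314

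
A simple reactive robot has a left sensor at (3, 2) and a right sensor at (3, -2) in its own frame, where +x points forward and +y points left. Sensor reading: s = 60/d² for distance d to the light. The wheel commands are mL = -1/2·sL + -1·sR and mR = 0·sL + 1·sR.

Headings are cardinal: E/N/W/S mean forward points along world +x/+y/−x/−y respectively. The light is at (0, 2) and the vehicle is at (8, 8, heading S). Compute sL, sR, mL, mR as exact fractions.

60/109 4/3 -526/327 4/3

left sensor world pos  = (10, 5); dL² = 109
right sensor world pos = (6, 5); dR² = 45
sL = 60/109 = 60/109
sR = 60/45 = 4/3
mL = -1/2·sL + -1·sR = -526/327
mR = 0·sL + 1·sR = 4/3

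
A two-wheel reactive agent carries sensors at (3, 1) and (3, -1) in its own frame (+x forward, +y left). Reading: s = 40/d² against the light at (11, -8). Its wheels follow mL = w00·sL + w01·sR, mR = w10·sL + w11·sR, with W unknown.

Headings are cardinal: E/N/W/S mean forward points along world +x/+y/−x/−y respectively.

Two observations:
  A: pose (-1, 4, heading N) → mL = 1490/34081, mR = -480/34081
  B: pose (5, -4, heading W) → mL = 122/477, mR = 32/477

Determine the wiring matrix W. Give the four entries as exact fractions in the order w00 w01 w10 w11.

1 -1/2 1 -1

obs A: pose=(-1,4,N) → sL=20/197, sR=20/173, mL=1490/34081, mR=-480/34081
obs B: pose=(5,-4,W) → sL=4/9, sR=20/53, mL=122/477, mR=32/477
sensor matrix S = [[20/197, 20/173], [4/9, 20/53]]; det S = -212480/16256637
solve [mL_A; mL_B] = S·[w00; w01] and [mR_A; mR_B] = S·[w10; w11]:
  w00 = 1, w01 = -1/2, w10 = 1, w11 = -1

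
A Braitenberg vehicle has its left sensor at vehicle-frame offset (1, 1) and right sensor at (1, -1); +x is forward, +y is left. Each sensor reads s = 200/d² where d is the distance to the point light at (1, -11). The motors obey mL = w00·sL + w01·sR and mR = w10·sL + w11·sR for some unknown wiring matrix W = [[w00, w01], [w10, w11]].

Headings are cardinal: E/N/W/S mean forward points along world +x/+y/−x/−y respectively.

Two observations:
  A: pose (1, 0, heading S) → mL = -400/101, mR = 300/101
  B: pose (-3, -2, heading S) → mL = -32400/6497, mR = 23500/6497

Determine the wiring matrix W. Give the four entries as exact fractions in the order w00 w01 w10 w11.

obs A: pose=(1,0,S) → sL=200/101, sR=200/101, mL=-400/101, mR=300/101
obs B: pose=(-3,-2,S) → sL=200/73, sR=200/89, mL=-32400/6497, mR=23500/6497
sensor matrix S = [[200/101, 200/101], [200/73, 200/89]]; det S = -640000/656197
solve [mL_A; mL_B] = S·[w00; w01] and [mR_A; mR_B] = S·[w10; w11]:
  w00 = -1, w01 = -1, w10 = 1/2, w11 = 1

-1 -1 1/2 1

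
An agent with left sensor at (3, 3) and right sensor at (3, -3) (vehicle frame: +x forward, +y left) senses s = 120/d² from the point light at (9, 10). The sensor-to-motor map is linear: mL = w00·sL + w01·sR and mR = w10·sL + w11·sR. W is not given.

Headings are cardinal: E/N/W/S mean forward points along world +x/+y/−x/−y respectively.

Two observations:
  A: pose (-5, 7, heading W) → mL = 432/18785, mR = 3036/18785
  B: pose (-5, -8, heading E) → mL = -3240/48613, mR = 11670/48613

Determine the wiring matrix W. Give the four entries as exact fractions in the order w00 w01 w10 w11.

-1/2 1/2 1 -1/2

obs A: pose=(-5,7,W) → sL=24/65, sR=120/289, mL=432/18785, mR=3036/18785
obs B: pose=(-5,-8,E) → sL=60/173, sR=60/281, mL=-3240/48613, mR=11670/48613
sensor matrix S = [[24/65, 120/289], [60/173, 60/281]]; det S = -11902464/182639041
solve [mL_A; mL_B] = S·[w00; w01] and [mR_A; mR_B] = S·[w10; w11]:
  w00 = -1/2, w01 = 1/2, w10 = 1, w11 = -1/2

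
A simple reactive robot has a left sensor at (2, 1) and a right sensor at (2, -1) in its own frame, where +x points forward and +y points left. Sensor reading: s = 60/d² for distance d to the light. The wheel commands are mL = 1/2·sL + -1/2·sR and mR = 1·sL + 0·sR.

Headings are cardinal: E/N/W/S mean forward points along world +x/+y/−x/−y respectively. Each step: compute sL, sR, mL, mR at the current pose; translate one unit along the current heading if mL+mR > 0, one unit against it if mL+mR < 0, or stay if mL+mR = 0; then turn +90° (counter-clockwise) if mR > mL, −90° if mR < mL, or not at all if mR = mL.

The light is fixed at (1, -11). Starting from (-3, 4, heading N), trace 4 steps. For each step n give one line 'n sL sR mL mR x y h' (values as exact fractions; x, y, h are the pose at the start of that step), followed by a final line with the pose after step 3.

0 30/157 30/149 -120/23393 30/157 -3 4 N
1 20/87 12/65 128/5655 20/87 -3 5 W
2 15/53 15/58 75/6148 15/53 -4 5 S
3 12/53 12/41 -72/2173 12/53 -4 4 E
final -3 4 N

n=0: pose=(-3,4,N); sL=30/157, sR=30/149; mL=-120/23393, mR=30/157; mL+mR=4350/23393 → advance +1; mR−mL=4590/23393 → turn +1·90°
n=1: pose=(-3,5,W); sL=20/87, sR=12/65; mL=128/5655, mR=20/87; mL+mR=476/1885 → advance +1; mR−mL=1172/5655 → turn +1·90°
n=2: pose=(-4,5,S); sL=15/53, sR=15/58; mL=75/6148, mR=15/53; mL+mR=1815/6148 → advance +1; mR−mL=1665/6148 → turn +1·90°
n=3: pose=(-4,4,E); sL=12/53, sR=12/41; mL=-72/2173, mR=12/53; mL+mR=420/2173 → advance +1; mR−mL=564/2173 → turn +1·90°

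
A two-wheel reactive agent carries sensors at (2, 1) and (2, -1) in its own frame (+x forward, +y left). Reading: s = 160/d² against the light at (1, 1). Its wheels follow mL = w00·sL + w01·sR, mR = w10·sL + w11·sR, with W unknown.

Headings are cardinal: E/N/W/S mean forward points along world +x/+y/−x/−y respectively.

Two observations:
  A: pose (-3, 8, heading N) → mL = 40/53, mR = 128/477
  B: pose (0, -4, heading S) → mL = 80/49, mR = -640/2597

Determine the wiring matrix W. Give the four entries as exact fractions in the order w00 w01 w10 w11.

obs A: pose=(-3,8,N) → sL=80/53, sR=16/9, mL=40/53, mR=128/477
obs B: pose=(0,-4,S) → sL=160/49, sR=160/53, mL=80/49, mR=-640/2597
sensor matrix S = [[80/53, 16/9], [160/49, 160/53]]; det S = -1546240/1238769
solve [mL_A; mL_B] = S·[w00; w01] and [mR_A; mR_B] = S·[w10; w11]:
  w00 = 1/2, w01 = 0, w10 = -1, w11 = 1

1/2 0 -1 1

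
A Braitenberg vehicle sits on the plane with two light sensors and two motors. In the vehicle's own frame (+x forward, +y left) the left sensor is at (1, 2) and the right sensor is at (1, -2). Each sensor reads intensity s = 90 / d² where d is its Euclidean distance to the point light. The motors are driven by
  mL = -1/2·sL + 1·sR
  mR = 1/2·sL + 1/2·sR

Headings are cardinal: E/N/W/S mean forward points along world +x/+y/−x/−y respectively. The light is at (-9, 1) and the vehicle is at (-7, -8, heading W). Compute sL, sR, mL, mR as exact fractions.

45/61 9/5 873/610 387/305

left sensor world pos  = (-8, -10); dL² = 122
right sensor world pos = (-8, -6); dR² = 50
sL = 90/122 = 45/61
sR = 90/50 = 9/5
mL = -1/2·sL + 1·sR = 873/610
mR = 1/2·sL + 1/2·sR = 387/305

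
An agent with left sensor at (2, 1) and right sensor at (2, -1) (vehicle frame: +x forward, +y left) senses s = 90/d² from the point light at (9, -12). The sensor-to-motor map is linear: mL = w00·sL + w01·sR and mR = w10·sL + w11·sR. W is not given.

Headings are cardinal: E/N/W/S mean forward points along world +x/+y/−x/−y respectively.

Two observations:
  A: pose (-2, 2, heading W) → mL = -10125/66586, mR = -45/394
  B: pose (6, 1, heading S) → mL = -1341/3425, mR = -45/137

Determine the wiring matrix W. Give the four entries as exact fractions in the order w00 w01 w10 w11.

obs A: pose=(-2,2,W) → sL=45/169, sR=45/197, mL=-10125/66586, mR=-45/394
obs B: pose=(6,1,S) → sL=18/25, sR=90/137, mL=-1341/3425, mR=-45/137
sensor matrix S = [[45/169, 45/197], [18/25, 90/137]]; det S = 238464/22805705
solve [mL_A; mL_B] = S·[w00; w01] and [mR_A; mR_B] = S·[w10; w11]:
  w00 = -1, w01 = 1/2, w10 = 0, w11 = -1/2

-1 1/2 0 -1/2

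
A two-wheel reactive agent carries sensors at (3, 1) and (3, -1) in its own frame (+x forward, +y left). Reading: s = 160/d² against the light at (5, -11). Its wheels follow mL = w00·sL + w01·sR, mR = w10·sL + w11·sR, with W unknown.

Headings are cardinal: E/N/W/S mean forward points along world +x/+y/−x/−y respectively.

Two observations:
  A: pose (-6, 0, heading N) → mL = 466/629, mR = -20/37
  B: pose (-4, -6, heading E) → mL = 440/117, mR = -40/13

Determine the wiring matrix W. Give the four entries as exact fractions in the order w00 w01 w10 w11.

obs A: pose=(-6,0,N) → sL=8/17, sR=20/37, mL=466/629, mR=-20/37
obs B: pose=(-4,-6,E) → sL=20/9, sR=40/13, mL=440/117, mR=-40/13
sensor matrix S = [[8/17, 20/37], [20/9, 40/13]]; det S = 18160/73593
solve [mL_A; mL_B] = S·[w00; w01] and [mR_A; mR_B] = S·[w10; w11]:
  w00 = 1, w01 = 1/2, w10 = 0, w11 = -1

1 1/2 0 -1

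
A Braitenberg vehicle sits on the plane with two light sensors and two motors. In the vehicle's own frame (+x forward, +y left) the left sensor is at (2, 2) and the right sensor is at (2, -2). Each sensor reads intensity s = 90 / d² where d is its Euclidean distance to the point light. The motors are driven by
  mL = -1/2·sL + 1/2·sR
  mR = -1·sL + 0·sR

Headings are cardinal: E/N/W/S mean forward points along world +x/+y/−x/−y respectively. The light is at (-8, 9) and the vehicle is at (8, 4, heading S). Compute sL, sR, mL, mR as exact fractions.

90/373 18/49 1152/18277 -90/373

left sensor world pos  = (10, 2); dL² = 373
right sensor world pos = (6, 2); dR² = 245
sL = 90/373 = 90/373
sR = 90/245 = 18/49
mL = -1/2·sL + 1/2·sR = 1152/18277
mR = -1·sL + 0·sR = -90/373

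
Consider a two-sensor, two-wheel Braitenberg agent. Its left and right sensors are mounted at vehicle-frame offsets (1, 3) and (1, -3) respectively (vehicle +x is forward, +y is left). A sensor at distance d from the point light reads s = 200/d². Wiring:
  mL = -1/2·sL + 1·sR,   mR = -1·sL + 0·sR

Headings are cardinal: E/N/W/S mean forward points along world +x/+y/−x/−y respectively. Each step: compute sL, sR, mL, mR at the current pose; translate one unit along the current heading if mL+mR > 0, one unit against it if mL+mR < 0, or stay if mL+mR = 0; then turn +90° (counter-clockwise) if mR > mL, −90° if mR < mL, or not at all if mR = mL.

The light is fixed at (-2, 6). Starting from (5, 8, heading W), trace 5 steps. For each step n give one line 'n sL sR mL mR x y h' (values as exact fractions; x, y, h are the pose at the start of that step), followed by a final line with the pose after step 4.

n=0: pose=(5,8,W); sL=200/37, sR=200/61; mL=1300/2257, mR=-200/37; mL+mR=-10900/2257 → advance -1; mR−mL=-13500/2257 → turn -1·90°
n=1: pose=(6,8,N); sL=100/17, sR=20/13; mL=-310/221, mR=-100/17; mL+mR=-1610/221 → advance -1; mR−mL=-990/221 → turn -1·90°
n=2: pose=(6,7,E); sL=200/97, sR=40/17; mL=2180/1649, mR=-200/97; mL+mR=-1220/1649 → advance -1; mR−mL=-5580/1649 → turn -1·90°
n=3: pose=(5,7,S); sL=2, sR=25/2; mL=23/2, mR=-2; mL+mR=19/2 → advance +1; mR−mL=-27/2 → turn -1·90°
n=4: pose=(5,6,W); sL=40/9, sR=40/9; mL=20/9, mR=-40/9; mL+mR=-20/9 → advance -1; mR−mL=-20/3 → turn -1·90°

0 200/37 200/61 1300/2257 -200/37 5 8 W
1 100/17 20/13 -310/221 -100/17 6 8 N
2 200/97 40/17 2180/1649 -200/97 6 7 E
3 2 25/2 23/2 -2 5 7 S
4 40/9 40/9 20/9 -40/9 5 6 W
final 6 6 N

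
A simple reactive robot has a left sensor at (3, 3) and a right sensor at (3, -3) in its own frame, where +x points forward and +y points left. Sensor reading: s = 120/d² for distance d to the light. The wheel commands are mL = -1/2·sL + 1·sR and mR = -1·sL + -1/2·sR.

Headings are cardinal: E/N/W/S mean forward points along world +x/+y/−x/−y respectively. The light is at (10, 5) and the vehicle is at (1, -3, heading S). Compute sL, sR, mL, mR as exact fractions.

120/157 24/53 588/8321 -8244/8321

left sensor world pos  = (4, -6); dL² = 157
right sensor world pos = (-2, -6); dR² = 265
sL = 120/157 = 120/157
sR = 120/265 = 24/53
mL = -1/2·sL + 1·sR = 588/8321
mR = -1·sL + -1/2·sR = -8244/8321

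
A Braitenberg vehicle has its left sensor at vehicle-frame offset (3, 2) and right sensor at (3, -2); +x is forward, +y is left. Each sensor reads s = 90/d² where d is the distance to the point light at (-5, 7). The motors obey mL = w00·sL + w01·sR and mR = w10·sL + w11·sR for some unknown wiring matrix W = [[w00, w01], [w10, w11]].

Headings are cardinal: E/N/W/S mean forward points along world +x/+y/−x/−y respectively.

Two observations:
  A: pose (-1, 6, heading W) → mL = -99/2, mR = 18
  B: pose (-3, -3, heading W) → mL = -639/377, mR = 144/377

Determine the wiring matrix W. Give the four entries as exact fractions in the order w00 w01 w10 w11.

obs A: pose=(-1,6,W) → sL=9, sR=45, mL=-99/2, mR=18
obs B: pose=(-3,-3,W) → sL=18/29, sR=18/13, mL=-639/377, mR=144/377
sensor matrix S = [[9, 45], [18/29, 18/13]]; det S = -5832/377
solve [mL_A; mL_B] = S·[w00; w01] and [mR_A; mR_B] = S·[w10; w11]:
  w00 = -1/2, w01 = -1, w10 = -1/2, w11 = 1/2

-1/2 -1 -1/2 1/2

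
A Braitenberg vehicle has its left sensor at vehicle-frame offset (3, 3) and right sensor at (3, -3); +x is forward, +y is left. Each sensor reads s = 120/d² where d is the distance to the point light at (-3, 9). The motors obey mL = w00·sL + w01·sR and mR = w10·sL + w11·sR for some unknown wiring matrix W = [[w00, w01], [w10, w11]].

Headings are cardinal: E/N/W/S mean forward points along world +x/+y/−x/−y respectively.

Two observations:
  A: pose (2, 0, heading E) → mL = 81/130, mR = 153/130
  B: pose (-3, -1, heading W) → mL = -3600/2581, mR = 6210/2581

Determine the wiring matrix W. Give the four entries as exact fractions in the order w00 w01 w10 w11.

1 -1 1/2 1

obs A: pose=(2,0,E) → sL=6/5, sR=15/26, mL=81/130, mR=153/130
obs B: pose=(-3,-1,W) → sL=60/89, sR=60/29, mL=-3600/2581, mR=6210/2581
sensor matrix S = [[6/5, 15/26], [60/89, 60/29]]; det S = 70254/33553
solve [mL_A; mL_B] = S·[w00; w01] and [mR_A; mR_B] = S·[w10; w11]:
  w00 = 1, w01 = -1, w10 = 1/2, w11 = 1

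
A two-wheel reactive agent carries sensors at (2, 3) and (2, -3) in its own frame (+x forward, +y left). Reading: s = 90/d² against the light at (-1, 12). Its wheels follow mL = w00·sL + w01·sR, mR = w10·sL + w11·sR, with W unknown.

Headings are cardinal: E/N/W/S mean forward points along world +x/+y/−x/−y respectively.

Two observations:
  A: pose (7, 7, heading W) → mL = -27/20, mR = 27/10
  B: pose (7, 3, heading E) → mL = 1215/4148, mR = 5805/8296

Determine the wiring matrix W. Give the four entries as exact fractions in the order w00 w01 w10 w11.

obs A: pose=(7,7,W) → sL=9/10, sR=9/4, mL=-27/20, mR=27/10
obs B: pose=(7,3,E) → sL=45/68, sR=45/122, mL=1215/4148, mR=5805/8296
sensor matrix S = [[9/10, 9/4], [45/68, 45/122]]; det S = -19197/16592
solve [mL_A; mL_B] = S·[w00; w01] and [mR_A; mR_B] = S·[w10; w11]:
  w00 = 1, w01 = -1, w10 = 1/2, w11 = 1

1 -1 1/2 1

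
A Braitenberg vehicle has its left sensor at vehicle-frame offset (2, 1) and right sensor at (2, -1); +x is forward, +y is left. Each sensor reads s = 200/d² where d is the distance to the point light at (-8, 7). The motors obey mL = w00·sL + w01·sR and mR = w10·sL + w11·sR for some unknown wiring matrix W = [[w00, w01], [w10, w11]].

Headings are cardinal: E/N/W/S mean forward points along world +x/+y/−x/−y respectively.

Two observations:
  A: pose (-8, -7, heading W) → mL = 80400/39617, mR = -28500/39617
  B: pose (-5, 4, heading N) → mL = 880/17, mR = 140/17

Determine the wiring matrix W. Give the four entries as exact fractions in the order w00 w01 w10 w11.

obs A: pose=(-8,-7,W) → sL=200/229, sR=200/173, mL=80400/39617, mR=-28500/39617
obs B: pose=(-5,4,N) → sL=40, sR=200/17, mL=880/17, mR=140/17
sensor matrix S = [[200/229, 200/173], [40, 200/17]]; det S = -24224000/673489
solve [mL_A; mL_B] = S·[w00; w01] and [mR_A; mR_B] = S·[w10; w11]:
  w00 = 1, w01 = 1, w10 = 1/2, w11 = -1

1 1 1/2 -1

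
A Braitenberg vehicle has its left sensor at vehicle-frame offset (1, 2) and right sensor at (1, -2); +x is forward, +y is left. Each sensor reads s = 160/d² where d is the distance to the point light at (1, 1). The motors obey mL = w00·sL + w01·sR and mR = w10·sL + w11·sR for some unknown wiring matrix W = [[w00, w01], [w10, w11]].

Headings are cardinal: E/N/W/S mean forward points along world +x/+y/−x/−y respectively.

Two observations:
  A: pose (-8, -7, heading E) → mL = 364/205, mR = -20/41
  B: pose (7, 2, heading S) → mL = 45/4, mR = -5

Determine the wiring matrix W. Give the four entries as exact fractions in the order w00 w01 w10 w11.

obs A: pose=(-8,-7,E) → sL=8/5, sR=40/41, mL=364/205, mR=-20/41
obs B: pose=(7,2,S) → sL=5/2, sR=10, mL=45/4, mR=-5
sensor matrix S = [[8/5, 40/41], [5/2, 10]]; det S = 556/41
solve [mL_A; mL_B] = S·[w00; w01] and [mR_A; mR_B] = S·[w10; w11]:
  w00 = 1/2, w01 = 1, w10 = 0, w11 = -1/2

1/2 1 0 -1/2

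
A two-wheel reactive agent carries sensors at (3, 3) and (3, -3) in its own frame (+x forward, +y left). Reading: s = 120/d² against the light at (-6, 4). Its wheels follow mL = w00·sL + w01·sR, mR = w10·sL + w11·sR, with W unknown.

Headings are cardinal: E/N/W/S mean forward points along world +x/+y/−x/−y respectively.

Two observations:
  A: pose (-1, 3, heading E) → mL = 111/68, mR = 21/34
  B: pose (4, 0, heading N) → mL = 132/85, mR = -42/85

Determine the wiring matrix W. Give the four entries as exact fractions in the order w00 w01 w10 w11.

1/2 1/2 -1/2 1

obs A: pose=(-1,3,E) → sL=30/17, sR=3/2, mL=111/68, mR=21/34
obs B: pose=(4,0,N) → sL=12/5, sR=12/17, mL=132/85, mR=-42/85
sensor matrix S = [[30/17, 3/2], [12/5, 12/17]]; det S = -3402/1445
solve [mL_A; mL_B] = S·[w00; w01] and [mR_A; mR_B] = S·[w10; w11]:
  w00 = 1/2, w01 = 1/2, w10 = -1/2, w11 = 1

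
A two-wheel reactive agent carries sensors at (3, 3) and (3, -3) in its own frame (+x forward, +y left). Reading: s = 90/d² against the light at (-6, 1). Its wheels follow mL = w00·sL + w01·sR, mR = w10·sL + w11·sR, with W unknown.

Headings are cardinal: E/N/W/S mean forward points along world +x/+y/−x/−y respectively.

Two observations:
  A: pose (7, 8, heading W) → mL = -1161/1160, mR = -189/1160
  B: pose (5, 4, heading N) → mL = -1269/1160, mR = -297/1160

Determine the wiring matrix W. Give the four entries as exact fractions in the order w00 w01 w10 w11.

obs A: pose=(7,8,W) → sL=45/58, sR=9/20, mL=-1161/1160, mR=-189/1160
obs B: pose=(5,4,N) → sL=9/10, sR=45/116, mL=-1269/1160, mR=-297/1160
sensor matrix S = [[45/58, 9/20], [9/10, 45/116]]; det S = -2187/21025
solve [mL_A; mL_B] = S·[w00; w01] and [mR_A; mR_B] = S·[w10; w11]:
  w00 = -1, w01 = -1/2, w10 = -1/2, w11 = 1/2

-1 -1/2 -1/2 1/2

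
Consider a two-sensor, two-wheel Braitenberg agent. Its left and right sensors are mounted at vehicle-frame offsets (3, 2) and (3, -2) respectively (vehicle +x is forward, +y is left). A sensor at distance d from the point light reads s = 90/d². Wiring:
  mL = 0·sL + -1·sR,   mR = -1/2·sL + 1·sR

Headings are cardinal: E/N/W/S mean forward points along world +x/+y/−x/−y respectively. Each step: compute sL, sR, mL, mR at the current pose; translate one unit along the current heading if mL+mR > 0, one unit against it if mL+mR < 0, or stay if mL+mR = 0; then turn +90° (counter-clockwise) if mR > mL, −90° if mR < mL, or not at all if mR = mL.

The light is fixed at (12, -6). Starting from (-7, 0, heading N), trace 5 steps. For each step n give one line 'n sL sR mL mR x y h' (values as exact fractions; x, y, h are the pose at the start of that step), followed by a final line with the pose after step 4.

n=0: pose=(-7,0,N); sL=5/29, sR=9/37; mL=-9/37, mR=337/2146; mL+mR=-5/58 → advance -1; mR−mL=859/2146 → turn +1·90°
n=1: pose=(-7,-1,W); sL=90/493, sR=90/533; mL=-90/533, mR=20385/262769; mL+mR=-45/493 → advance -1; mR−mL=64755/262769 → turn +1·90°
n=2: pose=(-6,-1,S); sL=9/26, sR=45/202; mL=-45/202, mR=261/5252; mL+mR=-9/52 → advance -1; mR−mL=1431/5252 → turn +1·90°
n=3: pose=(-6,0,E); sL=90/289, sR=90/241; mL=-90/241, mR=15165/69649; mL+mR=-45/289 → advance -1; mR−mL=41175/69649 → turn +1·90°
n=4: pose=(-7,0,N); sL=5/29, sR=9/37; mL=-9/37, mR=337/2146; mL+mR=-5/58 → advance -1; mR−mL=859/2146 → turn +1·90°

0 5/29 9/37 -9/37 337/2146 -7 0 N
1 90/493 90/533 -90/533 20385/262769 -7 -1 W
2 9/26 45/202 -45/202 261/5252 -6 -1 S
3 90/289 90/241 -90/241 15165/69649 -6 0 E
4 5/29 9/37 -9/37 337/2146 -7 0 N
final -7 -1 W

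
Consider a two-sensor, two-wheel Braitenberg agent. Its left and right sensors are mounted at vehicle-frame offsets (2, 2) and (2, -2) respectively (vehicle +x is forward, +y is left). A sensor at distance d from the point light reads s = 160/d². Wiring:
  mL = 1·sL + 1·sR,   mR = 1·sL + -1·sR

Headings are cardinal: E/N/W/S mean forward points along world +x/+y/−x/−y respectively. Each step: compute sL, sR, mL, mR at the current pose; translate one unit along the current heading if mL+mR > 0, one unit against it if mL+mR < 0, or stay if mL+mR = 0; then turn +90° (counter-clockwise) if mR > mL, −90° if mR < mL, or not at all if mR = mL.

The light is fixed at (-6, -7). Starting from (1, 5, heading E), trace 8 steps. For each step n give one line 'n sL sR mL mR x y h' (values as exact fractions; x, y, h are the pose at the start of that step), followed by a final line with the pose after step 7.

n=0: pose=(1,5,E); sL=160/277, sR=160/181; mL=73280/50137, mR=-15360/50137; mL+mR=320/277 → advance +1; mR−mL=-320/181 → turn -1·90°
n=1: pose=(2,5,S); sL=4/5, sR=20/17; mL=168/85, mR=-32/85; mL+mR=8/5 → advance +1; mR−mL=-40/17 → turn -1·90°
n=2: pose=(2,4,W); sL=160/117, sR=32/41; mL=10304/4797, mR=2816/4797; mL+mR=320/117 → advance +1; mR−mL=-64/41 → turn -1·90°
n=3: pose=(1,4,N); sL=80/97, sR=16/25; mL=3552/2425, mR=448/2425; mL+mR=160/97 → advance +1; mR−mL=-32/25 → turn -1·90°
n=4: pose=(1,5,E); sL=160/277, sR=160/181; mL=73280/50137, mR=-15360/50137; mL+mR=320/277 → advance +1; mR−mL=-320/181 → turn -1·90°
n=5: pose=(2,5,S); sL=4/5, sR=20/17; mL=168/85, mR=-32/85; mL+mR=8/5 → advance +1; mR−mL=-40/17 → turn -1·90°
n=6: pose=(2,4,W); sL=160/117, sR=32/41; mL=10304/4797, mR=2816/4797; mL+mR=320/117 → advance +1; mR−mL=-64/41 → turn -1·90°
n=7: pose=(1,4,N); sL=80/97, sR=16/25; mL=3552/2425, mR=448/2425; mL+mR=160/97 → advance +1; mR−mL=-32/25 → turn -1·90°

0 160/277 160/181 73280/50137 -15360/50137 1 5 E
1 4/5 20/17 168/85 -32/85 2 5 S
2 160/117 32/41 10304/4797 2816/4797 2 4 W
3 80/97 16/25 3552/2425 448/2425 1 4 N
4 160/277 160/181 73280/50137 -15360/50137 1 5 E
5 4/5 20/17 168/85 -32/85 2 5 S
6 160/117 32/41 10304/4797 2816/4797 2 4 W
7 80/97 16/25 3552/2425 448/2425 1 4 N
final 1 5 E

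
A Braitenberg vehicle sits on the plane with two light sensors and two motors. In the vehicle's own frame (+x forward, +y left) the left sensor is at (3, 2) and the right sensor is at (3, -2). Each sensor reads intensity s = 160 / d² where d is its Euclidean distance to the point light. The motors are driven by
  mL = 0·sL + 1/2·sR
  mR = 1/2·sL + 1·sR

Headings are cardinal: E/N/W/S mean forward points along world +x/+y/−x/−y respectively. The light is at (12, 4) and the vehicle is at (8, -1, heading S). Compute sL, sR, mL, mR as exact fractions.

left sensor world pos  = (10, -4); dL² = 68
right sensor world pos = (6, -4); dR² = 100
sL = 160/68 = 40/17
sR = 160/100 = 8/5
mL = 0·sL + 1/2·sR = 4/5
mR = 1/2·sL + 1·sR = 236/85

40/17 8/5 4/5 236/85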